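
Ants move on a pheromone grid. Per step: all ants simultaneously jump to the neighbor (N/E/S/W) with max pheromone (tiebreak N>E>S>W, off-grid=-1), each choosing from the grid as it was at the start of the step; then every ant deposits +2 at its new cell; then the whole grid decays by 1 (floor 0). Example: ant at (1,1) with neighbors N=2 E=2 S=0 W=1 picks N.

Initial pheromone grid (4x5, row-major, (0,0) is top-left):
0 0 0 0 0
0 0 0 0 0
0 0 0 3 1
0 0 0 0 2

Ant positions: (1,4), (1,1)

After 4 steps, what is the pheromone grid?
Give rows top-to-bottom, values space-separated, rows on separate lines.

After step 1: ants at (2,4),(0,1)
  0 1 0 0 0
  0 0 0 0 0
  0 0 0 2 2
  0 0 0 0 1
After step 2: ants at (2,3),(0,2)
  0 0 1 0 0
  0 0 0 0 0
  0 0 0 3 1
  0 0 0 0 0
After step 3: ants at (2,4),(0,3)
  0 0 0 1 0
  0 0 0 0 0
  0 0 0 2 2
  0 0 0 0 0
After step 4: ants at (2,3),(0,4)
  0 0 0 0 1
  0 0 0 0 0
  0 0 0 3 1
  0 0 0 0 0

0 0 0 0 1
0 0 0 0 0
0 0 0 3 1
0 0 0 0 0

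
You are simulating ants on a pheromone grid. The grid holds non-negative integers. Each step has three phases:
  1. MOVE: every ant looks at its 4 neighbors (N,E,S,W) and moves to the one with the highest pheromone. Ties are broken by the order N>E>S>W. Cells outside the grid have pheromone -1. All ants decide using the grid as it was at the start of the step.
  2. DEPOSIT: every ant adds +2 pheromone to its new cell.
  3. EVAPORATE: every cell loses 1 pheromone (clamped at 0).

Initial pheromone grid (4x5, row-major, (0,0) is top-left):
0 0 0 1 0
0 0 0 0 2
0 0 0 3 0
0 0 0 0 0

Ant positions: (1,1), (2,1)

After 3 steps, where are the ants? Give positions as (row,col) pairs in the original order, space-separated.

Step 1: ant0:(1,1)->N->(0,1) | ant1:(2,1)->N->(1,1)
  grid max=2 at (2,3)
Step 2: ant0:(0,1)->S->(1,1) | ant1:(1,1)->N->(0,1)
  grid max=2 at (0,1)
Step 3: ant0:(1,1)->N->(0,1) | ant1:(0,1)->S->(1,1)
  grid max=3 at (0,1)

(0,1) (1,1)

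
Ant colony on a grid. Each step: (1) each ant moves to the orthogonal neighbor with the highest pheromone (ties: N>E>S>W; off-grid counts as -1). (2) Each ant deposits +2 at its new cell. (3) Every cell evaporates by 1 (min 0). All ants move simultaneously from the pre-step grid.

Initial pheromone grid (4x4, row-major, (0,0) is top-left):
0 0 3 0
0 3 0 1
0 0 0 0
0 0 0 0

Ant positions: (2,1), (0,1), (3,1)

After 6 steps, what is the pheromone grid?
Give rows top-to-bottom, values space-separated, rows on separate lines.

After step 1: ants at (1,1),(0,2),(2,1)
  0 0 4 0
  0 4 0 0
  0 1 0 0
  0 0 0 0
After step 2: ants at (2,1),(0,3),(1,1)
  0 0 3 1
  0 5 0 0
  0 2 0 0
  0 0 0 0
After step 3: ants at (1,1),(0,2),(2,1)
  0 0 4 0
  0 6 0 0
  0 3 0 0
  0 0 0 0
After step 4: ants at (2,1),(0,3),(1,1)
  0 0 3 1
  0 7 0 0
  0 4 0 0
  0 0 0 0
After step 5: ants at (1,1),(0,2),(2,1)
  0 0 4 0
  0 8 0 0
  0 5 0 0
  0 0 0 0
After step 6: ants at (2,1),(0,3),(1,1)
  0 0 3 1
  0 9 0 0
  0 6 0 0
  0 0 0 0

0 0 3 1
0 9 0 0
0 6 0 0
0 0 0 0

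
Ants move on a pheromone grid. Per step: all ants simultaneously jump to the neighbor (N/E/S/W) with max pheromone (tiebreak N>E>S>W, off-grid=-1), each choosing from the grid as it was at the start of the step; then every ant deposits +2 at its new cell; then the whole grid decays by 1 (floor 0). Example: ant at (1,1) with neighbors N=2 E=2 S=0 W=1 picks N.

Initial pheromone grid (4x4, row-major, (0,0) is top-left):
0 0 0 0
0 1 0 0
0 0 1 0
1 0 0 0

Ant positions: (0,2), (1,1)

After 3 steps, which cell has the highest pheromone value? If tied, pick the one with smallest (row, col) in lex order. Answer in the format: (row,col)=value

Answer: (0,3)=3

Derivation:
Step 1: ant0:(0,2)->E->(0,3) | ant1:(1,1)->N->(0,1)
  grid max=1 at (0,1)
Step 2: ant0:(0,3)->S->(1,3) | ant1:(0,1)->E->(0,2)
  grid max=1 at (0,2)
Step 3: ant0:(1,3)->N->(0,3) | ant1:(0,2)->E->(0,3)
  grid max=3 at (0,3)
Final grid:
  0 0 0 3
  0 0 0 0
  0 0 0 0
  0 0 0 0
Max pheromone 3 at (0,3)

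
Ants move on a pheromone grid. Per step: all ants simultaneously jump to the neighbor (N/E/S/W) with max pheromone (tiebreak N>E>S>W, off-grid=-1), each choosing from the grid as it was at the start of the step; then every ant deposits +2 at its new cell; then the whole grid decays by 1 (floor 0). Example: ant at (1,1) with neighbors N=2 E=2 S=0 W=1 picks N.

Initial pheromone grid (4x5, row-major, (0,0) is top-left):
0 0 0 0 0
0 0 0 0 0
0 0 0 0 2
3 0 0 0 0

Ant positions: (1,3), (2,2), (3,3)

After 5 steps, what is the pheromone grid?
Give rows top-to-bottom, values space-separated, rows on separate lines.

After step 1: ants at (0,3),(1,2),(2,3)
  0 0 0 1 0
  0 0 1 0 0
  0 0 0 1 1
  2 0 0 0 0
After step 2: ants at (0,4),(0,2),(2,4)
  0 0 1 0 1
  0 0 0 0 0
  0 0 0 0 2
  1 0 0 0 0
After step 3: ants at (1,4),(0,3),(1,4)
  0 0 0 1 0
  0 0 0 0 3
  0 0 0 0 1
  0 0 0 0 0
After step 4: ants at (2,4),(0,4),(2,4)
  0 0 0 0 1
  0 0 0 0 2
  0 0 0 0 4
  0 0 0 0 0
After step 5: ants at (1,4),(1,4),(1,4)
  0 0 0 0 0
  0 0 0 0 7
  0 0 0 0 3
  0 0 0 0 0

0 0 0 0 0
0 0 0 0 7
0 0 0 0 3
0 0 0 0 0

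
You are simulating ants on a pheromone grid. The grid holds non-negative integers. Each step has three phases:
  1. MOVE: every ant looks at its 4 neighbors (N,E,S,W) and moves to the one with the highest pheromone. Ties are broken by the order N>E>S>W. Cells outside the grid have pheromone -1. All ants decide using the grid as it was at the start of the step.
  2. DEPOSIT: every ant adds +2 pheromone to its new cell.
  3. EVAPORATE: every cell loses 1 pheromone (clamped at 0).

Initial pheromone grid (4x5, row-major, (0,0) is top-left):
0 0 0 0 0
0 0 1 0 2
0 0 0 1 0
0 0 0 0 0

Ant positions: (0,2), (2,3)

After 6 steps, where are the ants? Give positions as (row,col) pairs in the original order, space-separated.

Step 1: ant0:(0,2)->S->(1,2) | ant1:(2,3)->N->(1,3)
  grid max=2 at (1,2)
Step 2: ant0:(1,2)->E->(1,3) | ant1:(1,3)->W->(1,2)
  grid max=3 at (1,2)
Step 3: ant0:(1,3)->W->(1,2) | ant1:(1,2)->E->(1,3)
  grid max=4 at (1,2)
Step 4: ant0:(1,2)->E->(1,3) | ant1:(1,3)->W->(1,2)
  grid max=5 at (1,2)
Step 5: ant0:(1,3)->W->(1,2) | ant1:(1,2)->E->(1,3)
  grid max=6 at (1,2)
Step 6: ant0:(1,2)->E->(1,3) | ant1:(1,3)->W->(1,2)
  grid max=7 at (1,2)

(1,3) (1,2)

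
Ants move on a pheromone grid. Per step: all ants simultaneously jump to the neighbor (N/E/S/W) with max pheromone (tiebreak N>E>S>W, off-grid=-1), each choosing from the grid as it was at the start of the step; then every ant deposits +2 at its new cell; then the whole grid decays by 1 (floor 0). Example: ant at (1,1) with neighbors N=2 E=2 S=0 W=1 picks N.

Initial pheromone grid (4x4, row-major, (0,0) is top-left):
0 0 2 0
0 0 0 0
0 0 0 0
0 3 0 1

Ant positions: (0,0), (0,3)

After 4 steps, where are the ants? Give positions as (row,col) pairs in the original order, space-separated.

Step 1: ant0:(0,0)->E->(0,1) | ant1:(0,3)->W->(0,2)
  grid max=3 at (0,2)
Step 2: ant0:(0,1)->E->(0,2) | ant1:(0,2)->W->(0,1)
  grid max=4 at (0,2)
Step 3: ant0:(0,2)->W->(0,1) | ant1:(0,1)->E->(0,2)
  grid max=5 at (0,2)
Step 4: ant0:(0,1)->E->(0,2) | ant1:(0,2)->W->(0,1)
  grid max=6 at (0,2)

(0,2) (0,1)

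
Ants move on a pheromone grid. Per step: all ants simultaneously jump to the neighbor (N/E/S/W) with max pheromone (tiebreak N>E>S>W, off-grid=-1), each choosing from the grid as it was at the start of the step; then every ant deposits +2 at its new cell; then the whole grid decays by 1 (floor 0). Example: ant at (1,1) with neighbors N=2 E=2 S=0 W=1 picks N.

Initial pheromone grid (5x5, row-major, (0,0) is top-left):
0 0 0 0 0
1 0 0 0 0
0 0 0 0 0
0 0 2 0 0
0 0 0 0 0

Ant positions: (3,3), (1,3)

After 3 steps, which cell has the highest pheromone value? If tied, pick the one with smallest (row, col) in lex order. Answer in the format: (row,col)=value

Answer: (3,2)=3

Derivation:
Step 1: ant0:(3,3)->W->(3,2) | ant1:(1,3)->N->(0,3)
  grid max=3 at (3,2)
Step 2: ant0:(3,2)->N->(2,2) | ant1:(0,3)->E->(0,4)
  grid max=2 at (3,2)
Step 3: ant0:(2,2)->S->(3,2) | ant1:(0,4)->S->(1,4)
  grid max=3 at (3,2)
Final grid:
  0 0 0 0 0
  0 0 0 0 1
  0 0 0 0 0
  0 0 3 0 0
  0 0 0 0 0
Max pheromone 3 at (3,2)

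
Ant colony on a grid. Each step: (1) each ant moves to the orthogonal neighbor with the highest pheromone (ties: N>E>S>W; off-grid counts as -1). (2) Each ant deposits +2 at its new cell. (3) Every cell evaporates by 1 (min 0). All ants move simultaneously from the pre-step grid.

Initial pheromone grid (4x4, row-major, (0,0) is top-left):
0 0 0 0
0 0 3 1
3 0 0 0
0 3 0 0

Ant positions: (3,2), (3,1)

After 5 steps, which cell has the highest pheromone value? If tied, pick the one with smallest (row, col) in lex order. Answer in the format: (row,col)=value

Answer: (3,1)=8

Derivation:
Step 1: ant0:(3,2)->W->(3,1) | ant1:(3,1)->N->(2,1)
  grid max=4 at (3,1)
Step 2: ant0:(3,1)->N->(2,1) | ant1:(2,1)->S->(3,1)
  grid max=5 at (3,1)
Step 3: ant0:(2,1)->S->(3,1) | ant1:(3,1)->N->(2,1)
  grid max=6 at (3,1)
Step 4: ant0:(3,1)->N->(2,1) | ant1:(2,1)->S->(3,1)
  grid max=7 at (3,1)
Step 5: ant0:(2,1)->S->(3,1) | ant1:(3,1)->N->(2,1)
  grid max=8 at (3,1)
Final grid:
  0 0 0 0
  0 0 0 0
  0 5 0 0
  0 8 0 0
Max pheromone 8 at (3,1)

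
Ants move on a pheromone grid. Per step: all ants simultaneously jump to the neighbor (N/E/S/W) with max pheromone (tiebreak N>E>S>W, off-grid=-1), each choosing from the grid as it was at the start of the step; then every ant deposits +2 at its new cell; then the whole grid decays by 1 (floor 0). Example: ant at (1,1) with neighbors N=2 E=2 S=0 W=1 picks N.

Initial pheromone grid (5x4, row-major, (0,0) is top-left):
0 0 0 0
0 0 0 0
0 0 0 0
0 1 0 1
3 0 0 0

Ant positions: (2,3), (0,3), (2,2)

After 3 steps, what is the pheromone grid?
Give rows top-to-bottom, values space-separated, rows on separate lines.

After step 1: ants at (3,3),(1,3),(1,2)
  0 0 0 0
  0 0 1 1
  0 0 0 0
  0 0 0 2
  2 0 0 0
After step 2: ants at (2,3),(1,2),(1,3)
  0 0 0 0
  0 0 2 2
  0 0 0 1
  0 0 0 1
  1 0 0 0
After step 3: ants at (1,3),(1,3),(1,2)
  0 0 0 0
  0 0 3 5
  0 0 0 0
  0 0 0 0
  0 0 0 0

0 0 0 0
0 0 3 5
0 0 0 0
0 0 0 0
0 0 0 0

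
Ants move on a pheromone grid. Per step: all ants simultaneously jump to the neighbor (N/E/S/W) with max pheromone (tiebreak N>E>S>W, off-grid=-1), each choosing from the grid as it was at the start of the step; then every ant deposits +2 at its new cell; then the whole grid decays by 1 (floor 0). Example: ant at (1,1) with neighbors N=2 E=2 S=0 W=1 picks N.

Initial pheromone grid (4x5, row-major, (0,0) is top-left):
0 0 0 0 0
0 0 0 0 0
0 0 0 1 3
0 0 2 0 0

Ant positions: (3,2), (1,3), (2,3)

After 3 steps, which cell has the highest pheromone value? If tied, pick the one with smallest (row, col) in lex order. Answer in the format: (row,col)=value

Step 1: ant0:(3,2)->N->(2,2) | ant1:(1,3)->S->(2,3) | ant2:(2,3)->E->(2,4)
  grid max=4 at (2,4)
Step 2: ant0:(2,2)->E->(2,3) | ant1:(2,3)->E->(2,4) | ant2:(2,4)->W->(2,3)
  grid max=5 at (2,3)
Step 3: ant0:(2,3)->E->(2,4) | ant1:(2,4)->W->(2,3) | ant2:(2,3)->E->(2,4)
  grid max=8 at (2,4)
Final grid:
  0 0 0 0 0
  0 0 0 0 0
  0 0 0 6 8
  0 0 0 0 0
Max pheromone 8 at (2,4)

Answer: (2,4)=8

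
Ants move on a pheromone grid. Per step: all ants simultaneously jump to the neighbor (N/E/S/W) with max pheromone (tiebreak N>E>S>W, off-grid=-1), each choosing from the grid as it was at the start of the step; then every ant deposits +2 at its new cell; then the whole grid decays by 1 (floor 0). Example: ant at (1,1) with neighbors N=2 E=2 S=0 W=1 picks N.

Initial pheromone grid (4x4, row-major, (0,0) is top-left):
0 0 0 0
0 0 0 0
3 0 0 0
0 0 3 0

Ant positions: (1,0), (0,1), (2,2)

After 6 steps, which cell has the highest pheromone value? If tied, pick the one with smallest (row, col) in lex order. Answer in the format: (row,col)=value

Step 1: ant0:(1,0)->S->(2,0) | ant1:(0,1)->E->(0,2) | ant2:(2,2)->S->(3,2)
  grid max=4 at (2,0)
Step 2: ant0:(2,0)->N->(1,0) | ant1:(0,2)->E->(0,3) | ant2:(3,2)->N->(2,2)
  grid max=3 at (2,0)
Step 3: ant0:(1,0)->S->(2,0) | ant1:(0,3)->S->(1,3) | ant2:(2,2)->S->(3,2)
  grid max=4 at (2,0)
Step 4: ant0:(2,0)->N->(1,0) | ant1:(1,3)->N->(0,3) | ant2:(3,2)->N->(2,2)
  grid max=3 at (2,0)
Step 5: ant0:(1,0)->S->(2,0) | ant1:(0,3)->S->(1,3) | ant2:(2,2)->S->(3,2)
  grid max=4 at (2,0)
Step 6: ant0:(2,0)->N->(1,0) | ant1:(1,3)->N->(0,3) | ant2:(3,2)->N->(2,2)
  grid max=3 at (2,0)
Final grid:
  0 0 0 1
  1 0 0 0
  3 0 1 0
  0 0 3 0
Max pheromone 3 at (2,0)

Answer: (2,0)=3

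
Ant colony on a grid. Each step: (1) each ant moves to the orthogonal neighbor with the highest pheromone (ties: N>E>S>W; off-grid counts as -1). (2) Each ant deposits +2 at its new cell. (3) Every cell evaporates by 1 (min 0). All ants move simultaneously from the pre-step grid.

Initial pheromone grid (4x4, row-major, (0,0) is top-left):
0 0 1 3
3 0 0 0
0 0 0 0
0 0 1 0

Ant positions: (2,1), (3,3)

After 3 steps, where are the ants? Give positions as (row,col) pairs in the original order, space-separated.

Step 1: ant0:(2,1)->N->(1,1) | ant1:(3,3)->W->(3,2)
  grid max=2 at (0,3)
Step 2: ant0:(1,1)->W->(1,0) | ant1:(3,2)->N->(2,2)
  grid max=3 at (1,0)
Step 3: ant0:(1,0)->N->(0,0) | ant1:(2,2)->S->(3,2)
  grid max=2 at (1,0)

(0,0) (3,2)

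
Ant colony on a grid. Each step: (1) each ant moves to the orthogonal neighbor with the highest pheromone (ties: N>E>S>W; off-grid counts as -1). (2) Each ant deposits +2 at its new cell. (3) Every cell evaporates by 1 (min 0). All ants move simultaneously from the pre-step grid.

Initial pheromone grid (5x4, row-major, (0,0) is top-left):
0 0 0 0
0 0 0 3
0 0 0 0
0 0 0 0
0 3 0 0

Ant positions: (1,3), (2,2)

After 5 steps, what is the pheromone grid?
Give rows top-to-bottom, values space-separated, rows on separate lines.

After step 1: ants at (0,3),(1,2)
  0 0 0 1
  0 0 1 2
  0 0 0 0
  0 0 0 0
  0 2 0 0
After step 2: ants at (1,3),(1,3)
  0 0 0 0
  0 0 0 5
  0 0 0 0
  0 0 0 0
  0 1 0 0
After step 3: ants at (0,3),(0,3)
  0 0 0 3
  0 0 0 4
  0 0 0 0
  0 0 0 0
  0 0 0 0
After step 4: ants at (1,3),(1,3)
  0 0 0 2
  0 0 0 7
  0 0 0 0
  0 0 0 0
  0 0 0 0
After step 5: ants at (0,3),(0,3)
  0 0 0 5
  0 0 0 6
  0 0 0 0
  0 0 0 0
  0 0 0 0

0 0 0 5
0 0 0 6
0 0 0 0
0 0 0 0
0 0 0 0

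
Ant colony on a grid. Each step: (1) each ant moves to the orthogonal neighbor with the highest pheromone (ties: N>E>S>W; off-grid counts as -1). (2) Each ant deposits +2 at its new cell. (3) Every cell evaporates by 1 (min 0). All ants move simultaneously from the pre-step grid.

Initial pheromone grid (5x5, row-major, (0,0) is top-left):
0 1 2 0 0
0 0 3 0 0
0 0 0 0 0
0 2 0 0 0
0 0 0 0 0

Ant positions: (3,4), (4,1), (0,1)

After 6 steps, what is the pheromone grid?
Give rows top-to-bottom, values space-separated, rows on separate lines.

After step 1: ants at (2,4),(3,1),(0,2)
  0 0 3 0 0
  0 0 2 0 0
  0 0 0 0 1
  0 3 0 0 0
  0 0 0 0 0
After step 2: ants at (1,4),(2,1),(1,2)
  0 0 2 0 0
  0 0 3 0 1
  0 1 0 0 0
  0 2 0 0 0
  0 0 0 0 0
After step 3: ants at (0,4),(3,1),(0,2)
  0 0 3 0 1
  0 0 2 0 0
  0 0 0 0 0
  0 3 0 0 0
  0 0 0 0 0
After step 4: ants at (1,4),(2,1),(1,2)
  0 0 2 0 0
  0 0 3 0 1
  0 1 0 0 0
  0 2 0 0 0
  0 0 0 0 0
After step 5: ants at (0,4),(3,1),(0,2)
  0 0 3 0 1
  0 0 2 0 0
  0 0 0 0 0
  0 3 0 0 0
  0 0 0 0 0
After step 6: ants at (1,4),(2,1),(1,2)
  0 0 2 0 0
  0 0 3 0 1
  0 1 0 0 0
  0 2 0 0 0
  0 0 0 0 0

0 0 2 0 0
0 0 3 0 1
0 1 0 0 0
0 2 0 0 0
0 0 0 0 0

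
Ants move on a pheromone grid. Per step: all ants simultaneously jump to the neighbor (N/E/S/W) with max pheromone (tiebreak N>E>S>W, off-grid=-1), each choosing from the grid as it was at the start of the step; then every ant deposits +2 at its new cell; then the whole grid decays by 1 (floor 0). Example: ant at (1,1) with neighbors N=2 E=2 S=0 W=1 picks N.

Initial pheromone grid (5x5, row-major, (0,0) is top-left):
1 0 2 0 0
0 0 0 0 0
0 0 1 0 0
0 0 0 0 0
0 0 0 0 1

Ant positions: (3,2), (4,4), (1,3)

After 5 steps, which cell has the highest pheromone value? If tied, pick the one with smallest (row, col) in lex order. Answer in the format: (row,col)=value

Answer: (0,2)=5

Derivation:
Step 1: ant0:(3,2)->N->(2,2) | ant1:(4,4)->N->(3,4) | ant2:(1,3)->N->(0,3)
  grid max=2 at (2,2)
Step 2: ant0:(2,2)->N->(1,2) | ant1:(3,4)->N->(2,4) | ant2:(0,3)->W->(0,2)
  grid max=2 at (0,2)
Step 3: ant0:(1,2)->N->(0,2) | ant1:(2,4)->N->(1,4) | ant2:(0,2)->S->(1,2)
  grid max=3 at (0,2)
Step 4: ant0:(0,2)->S->(1,2) | ant1:(1,4)->N->(0,4) | ant2:(1,2)->N->(0,2)
  grid max=4 at (0,2)
Step 5: ant0:(1,2)->N->(0,2) | ant1:(0,4)->S->(1,4) | ant2:(0,2)->S->(1,2)
  grid max=5 at (0,2)
Final grid:
  0 0 5 0 0
  0 0 4 0 1
  0 0 0 0 0
  0 0 0 0 0
  0 0 0 0 0
Max pheromone 5 at (0,2)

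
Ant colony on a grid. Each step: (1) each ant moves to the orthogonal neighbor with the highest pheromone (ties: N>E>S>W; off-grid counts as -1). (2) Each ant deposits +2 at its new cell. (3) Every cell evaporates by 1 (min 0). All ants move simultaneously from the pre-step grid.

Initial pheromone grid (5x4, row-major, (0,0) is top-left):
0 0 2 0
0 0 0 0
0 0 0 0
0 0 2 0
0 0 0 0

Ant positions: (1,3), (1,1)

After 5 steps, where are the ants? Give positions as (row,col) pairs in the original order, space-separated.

Step 1: ant0:(1,3)->N->(0,3) | ant1:(1,1)->N->(0,1)
  grid max=1 at (0,1)
Step 2: ant0:(0,3)->W->(0,2) | ant1:(0,1)->E->(0,2)
  grid max=4 at (0,2)
Step 3: ant0:(0,2)->E->(0,3) | ant1:(0,2)->E->(0,3)
  grid max=3 at (0,2)
Step 4: ant0:(0,3)->W->(0,2) | ant1:(0,3)->W->(0,2)
  grid max=6 at (0,2)
Step 5: ant0:(0,2)->E->(0,3) | ant1:(0,2)->E->(0,3)
  grid max=5 at (0,2)

(0,3) (0,3)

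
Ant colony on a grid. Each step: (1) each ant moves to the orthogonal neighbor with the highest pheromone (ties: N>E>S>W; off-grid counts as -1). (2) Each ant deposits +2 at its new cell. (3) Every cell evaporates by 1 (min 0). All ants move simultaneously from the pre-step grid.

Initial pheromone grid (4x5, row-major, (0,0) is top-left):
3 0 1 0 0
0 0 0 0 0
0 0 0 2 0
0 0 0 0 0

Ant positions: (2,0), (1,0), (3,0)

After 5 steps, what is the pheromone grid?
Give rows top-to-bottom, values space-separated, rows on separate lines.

After step 1: ants at (1,0),(0,0),(2,0)
  4 0 0 0 0
  1 0 0 0 0
  1 0 0 1 0
  0 0 0 0 0
After step 2: ants at (0,0),(1,0),(1,0)
  5 0 0 0 0
  4 0 0 0 0
  0 0 0 0 0
  0 0 0 0 0
After step 3: ants at (1,0),(0,0),(0,0)
  8 0 0 0 0
  5 0 0 0 0
  0 0 0 0 0
  0 0 0 0 0
After step 4: ants at (0,0),(1,0),(1,0)
  9 0 0 0 0
  8 0 0 0 0
  0 0 0 0 0
  0 0 0 0 0
After step 5: ants at (1,0),(0,0),(0,0)
  12 0 0 0 0
  9 0 0 0 0
  0 0 0 0 0
  0 0 0 0 0

12 0 0 0 0
9 0 0 0 0
0 0 0 0 0
0 0 0 0 0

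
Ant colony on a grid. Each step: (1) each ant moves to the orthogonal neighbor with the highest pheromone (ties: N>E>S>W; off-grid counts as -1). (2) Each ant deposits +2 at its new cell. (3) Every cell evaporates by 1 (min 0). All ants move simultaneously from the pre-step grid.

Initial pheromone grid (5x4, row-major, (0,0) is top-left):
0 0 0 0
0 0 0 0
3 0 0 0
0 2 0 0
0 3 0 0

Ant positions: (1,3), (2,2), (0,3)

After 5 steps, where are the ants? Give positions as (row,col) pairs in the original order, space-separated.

Step 1: ant0:(1,3)->N->(0,3) | ant1:(2,2)->N->(1,2) | ant2:(0,3)->S->(1,3)
  grid max=2 at (2,0)
Step 2: ant0:(0,3)->S->(1,3) | ant1:(1,2)->E->(1,3) | ant2:(1,3)->N->(0,3)
  grid max=4 at (1,3)
Step 3: ant0:(1,3)->N->(0,3) | ant1:(1,3)->N->(0,3) | ant2:(0,3)->S->(1,3)
  grid max=5 at (0,3)
Step 4: ant0:(0,3)->S->(1,3) | ant1:(0,3)->S->(1,3) | ant2:(1,3)->N->(0,3)
  grid max=8 at (1,3)
Step 5: ant0:(1,3)->N->(0,3) | ant1:(1,3)->N->(0,3) | ant2:(0,3)->S->(1,3)
  grid max=9 at (0,3)

(0,3) (0,3) (1,3)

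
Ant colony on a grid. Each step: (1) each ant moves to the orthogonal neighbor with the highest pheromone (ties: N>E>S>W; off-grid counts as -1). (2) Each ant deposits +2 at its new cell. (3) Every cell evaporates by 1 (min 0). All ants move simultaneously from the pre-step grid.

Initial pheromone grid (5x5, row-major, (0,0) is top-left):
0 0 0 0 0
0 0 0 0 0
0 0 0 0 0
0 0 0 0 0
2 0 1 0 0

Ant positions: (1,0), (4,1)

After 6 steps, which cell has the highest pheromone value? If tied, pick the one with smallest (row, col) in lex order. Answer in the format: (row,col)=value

Answer: (4,0)=2

Derivation:
Step 1: ant0:(1,0)->N->(0,0) | ant1:(4,1)->W->(4,0)
  grid max=3 at (4,0)
Step 2: ant0:(0,0)->E->(0,1) | ant1:(4,0)->N->(3,0)
  grid max=2 at (4,0)
Step 3: ant0:(0,1)->E->(0,2) | ant1:(3,0)->S->(4,0)
  grid max=3 at (4,0)
Step 4: ant0:(0,2)->E->(0,3) | ant1:(4,0)->N->(3,0)
  grid max=2 at (4,0)
Step 5: ant0:(0,3)->E->(0,4) | ant1:(3,0)->S->(4,0)
  grid max=3 at (4,0)
Step 6: ant0:(0,4)->S->(1,4) | ant1:(4,0)->N->(3,0)
  grid max=2 at (4,0)
Final grid:
  0 0 0 0 0
  0 0 0 0 1
  0 0 0 0 0
  1 0 0 0 0
  2 0 0 0 0
Max pheromone 2 at (4,0)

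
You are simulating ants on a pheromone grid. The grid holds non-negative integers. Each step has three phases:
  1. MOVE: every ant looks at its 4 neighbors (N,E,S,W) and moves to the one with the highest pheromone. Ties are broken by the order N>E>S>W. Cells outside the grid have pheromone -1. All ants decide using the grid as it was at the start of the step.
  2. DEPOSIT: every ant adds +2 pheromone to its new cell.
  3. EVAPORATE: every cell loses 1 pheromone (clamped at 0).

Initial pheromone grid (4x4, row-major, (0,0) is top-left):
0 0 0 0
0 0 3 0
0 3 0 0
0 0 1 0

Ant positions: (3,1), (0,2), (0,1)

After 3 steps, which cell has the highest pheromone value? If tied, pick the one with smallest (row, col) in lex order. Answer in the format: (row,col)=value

Step 1: ant0:(3,1)->N->(2,1) | ant1:(0,2)->S->(1,2) | ant2:(0,1)->E->(0,2)
  grid max=4 at (1,2)
Step 2: ant0:(2,1)->N->(1,1) | ant1:(1,2)->N->(0,2) | ant2:(0,2)->S->(1,2)
  grid max=5 at (1,2)
Step 3: ant0:(1,1)->E->(1,2) | ant1:(0,2)->S->(1,2) | ant2:(1,2)->N->(0,2)
  grid max=8 at (1,2)
Final grid:
  0 0 3 0
  0 0 8 0
  0 2 0 0
  0 0 0 0
Max pheromone 8 at (1,2)

Answer: (1,2)=8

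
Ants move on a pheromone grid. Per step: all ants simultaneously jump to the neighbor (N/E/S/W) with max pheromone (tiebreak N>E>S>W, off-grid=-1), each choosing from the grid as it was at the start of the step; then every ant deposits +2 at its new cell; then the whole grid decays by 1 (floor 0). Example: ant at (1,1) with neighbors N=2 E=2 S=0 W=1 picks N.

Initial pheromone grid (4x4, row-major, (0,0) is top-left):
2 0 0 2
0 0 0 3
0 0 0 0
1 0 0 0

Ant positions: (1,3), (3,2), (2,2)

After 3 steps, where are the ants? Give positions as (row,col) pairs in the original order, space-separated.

Step 1: ant0:(1,3)->N->(0,3) | ant1:(3,2)->N->(2,2) | ant2:(2,2)->N->(1,2)
  grid max=3 at (0,3)
Step 2: ant0:(0,3)->S->(1,3) | ant1:(2,2)->N->(1,2) | ant2:(1,2)->E->(1,3)
  grid max=5 at (1,3)
Step 3: ant0:(1,3)->N->(0,3) | ant1:(1,2)->E->(1,3) | ant2:(1,3)->N->(0,3)
  grid max=6 at (1,3)

(0,3) (1,3) (0,3)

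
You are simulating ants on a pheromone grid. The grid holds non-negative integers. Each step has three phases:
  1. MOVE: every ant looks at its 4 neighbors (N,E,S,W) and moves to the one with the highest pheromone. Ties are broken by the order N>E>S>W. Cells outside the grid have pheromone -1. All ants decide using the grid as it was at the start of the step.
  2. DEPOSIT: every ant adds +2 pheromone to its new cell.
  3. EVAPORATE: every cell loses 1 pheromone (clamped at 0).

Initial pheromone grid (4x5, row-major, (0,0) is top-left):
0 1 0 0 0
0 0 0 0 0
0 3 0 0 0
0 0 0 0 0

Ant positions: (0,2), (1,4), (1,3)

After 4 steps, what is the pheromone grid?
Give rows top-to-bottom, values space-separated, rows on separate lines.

After step 1: ants at (0,1),(0,4),(0,3)
  0 2 0 1 1
  0 0 0 0 0
  0 2 0 0 0
  0 0 0 0 0
After step 2: ants at (0,2),(0,3),(0,4)
  0 1 1 2 2
  0 0 0 0 0
  0 1 0 0 0
  0 0 0 0 0
After step 3: ants at (0,3),(0,4),(0,3)
  0 0 0 5 3
  0 0 0 0 0
  0 0 0 0 0
  0 0 0 0 0
After step 4: ants at (0,4),(0,3),(0,4)
  0 0 0 6 6
  0 0 0 0 0
  0 0 0 0 0
  0 0 0 0 0

0 0 0 6 6
0 0 0 0 0
0 0 0 0 0
0 0 0 0 0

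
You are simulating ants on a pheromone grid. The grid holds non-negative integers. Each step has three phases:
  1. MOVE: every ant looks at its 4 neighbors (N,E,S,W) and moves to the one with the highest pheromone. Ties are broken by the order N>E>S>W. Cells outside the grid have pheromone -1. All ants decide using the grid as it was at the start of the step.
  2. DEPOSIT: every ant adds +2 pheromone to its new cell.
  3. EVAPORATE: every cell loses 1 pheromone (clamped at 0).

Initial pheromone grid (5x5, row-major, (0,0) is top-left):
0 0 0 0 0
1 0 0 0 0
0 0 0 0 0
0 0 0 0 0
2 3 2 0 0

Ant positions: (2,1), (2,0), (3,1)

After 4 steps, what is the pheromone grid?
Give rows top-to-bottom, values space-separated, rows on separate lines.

After step 1: ants at (1,1),(1,0),(4,1)
  0 0 0 0 0
  2 1 0 0 0
  0 0 0 0 0
  0 0 0 0 0
  1 4 1 0 0
After step 2: ants at (1,0),(1,1),(4,2)
  0 0 0 0 0
  3 2 0 0 0
  0 0 0 0 0
  0 0 0 0 0
  0 3 2 0 0
After step 3: ants at (1,1),(1,0),(4,1)
  0 0 0 0 0
  4 3 0 0 0
  0 0 0 0 0
  0 0 0 0 0
  0 4 1 0 0
After step 4: ants at (1,0),(1,1),(4,2)
  0 0 0 0 0
  5 4 0 0 0
  0 0 0 0 0
  0 0 0 0 0
  0 3 2 0 0

0 0 0 0 0
5 4 0 0 0
0 0 0 0 0
0 0 0 0 0
0 3 2 0 0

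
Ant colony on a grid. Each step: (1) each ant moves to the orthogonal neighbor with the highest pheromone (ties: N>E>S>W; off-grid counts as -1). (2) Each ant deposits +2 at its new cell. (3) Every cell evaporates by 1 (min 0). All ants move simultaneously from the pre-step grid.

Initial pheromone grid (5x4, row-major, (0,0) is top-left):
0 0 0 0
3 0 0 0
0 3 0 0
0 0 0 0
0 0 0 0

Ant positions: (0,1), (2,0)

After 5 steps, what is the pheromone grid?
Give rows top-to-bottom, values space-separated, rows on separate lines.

After step 1: ants at (0,2),(1,0)
  0 0 1 0
  4 0 0 0
  0 2 0 0
  0 0 0 0
  0 0 0 0
After step 2: ants at (0,3),(0,0)
  1 0 0 1
  3 0 0 0
  0 1 0 0
  0 0 0 0
  0 0 0 0
After step 3: ants at (1,3),(1,0)
  0 0 0 0
  4 0 0 1
  0 0 0 0
  0 0 0 0
  0 0 0 0
After step 4: ants at (0,3),(0,0)
  1 0 0 1
  3 0 0 0
  0 0 0 0
  0 0 0 0
  0 0 0 0
After step 5: ants at (1,3),(1,0)
  0 0 0 0
  4 0 0 1
  0 0 0 0
  0 0 0 0
  0 0 0 0

0 0 0 0
4 0 0 1
0 0 0 0
0 0 0 0
0 0 0 0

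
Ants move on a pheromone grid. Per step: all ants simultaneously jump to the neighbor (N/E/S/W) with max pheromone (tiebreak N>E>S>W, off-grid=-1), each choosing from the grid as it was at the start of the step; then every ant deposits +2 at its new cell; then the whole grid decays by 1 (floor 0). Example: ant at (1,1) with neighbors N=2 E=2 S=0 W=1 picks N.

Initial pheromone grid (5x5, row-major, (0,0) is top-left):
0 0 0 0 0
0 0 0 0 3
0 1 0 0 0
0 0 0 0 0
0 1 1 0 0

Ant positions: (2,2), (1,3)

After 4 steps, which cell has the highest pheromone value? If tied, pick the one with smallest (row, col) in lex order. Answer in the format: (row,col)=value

Step 1: ant0:(2,2)->W->(2,1) | ant1:(1,3)->E->(1,4)
  grid max=4 at (1,4)
Step 2: ant0:(2,1)->N->(1,1) | ant1:(1,4)->N->(0,4)
  grid max=3 at (1,4)
Step 3: ant0:(1,1)->S->(2,1) | ant1:(0,4)->S->(1,4)
  grid max=4 at (1,4)
Step 4: ant0:(2,1)->N->(1,1) | ant1:(1,4)->N->(0,4)
  grid max=3 at (1,4)
Final grid:
  0 0 0 0 1
  0 1 0 0 3
  0 1 0 0 0
  0 0 0 0 0
  0 0 0 0 0
Max pheromone 3 at (1,4)

Answer: (1,4)=3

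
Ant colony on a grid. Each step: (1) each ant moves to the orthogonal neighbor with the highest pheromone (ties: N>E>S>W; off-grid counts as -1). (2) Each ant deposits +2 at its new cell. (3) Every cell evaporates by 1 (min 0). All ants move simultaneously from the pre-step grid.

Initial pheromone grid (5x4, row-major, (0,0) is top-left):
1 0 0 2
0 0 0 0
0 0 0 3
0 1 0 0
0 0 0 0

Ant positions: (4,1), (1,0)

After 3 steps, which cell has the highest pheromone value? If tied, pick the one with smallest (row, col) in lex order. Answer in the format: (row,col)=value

Step 1: ant0:(4,1)->N->(3,1) | ant1:(1,0)->N->(0,0)
  grid max=2 at (0,0)
Step 2: ant0:(3,1)->N->(2,1) | ant1:(0,0)->E->(0,1)
  grid max=1 at (0,0)
Step 3: ant0:(2,1)->S->(3,1) | ant1:(0,1)->W->(0,0)
  grid max=2 at (0,0)
Final grid:
  2 0 0 0
  0 0 0 0
  0 0 0 0
  0 2 0 0
  0 0 0 0
Max pheromone 2 at (0,0)

Answer: (0,0)=2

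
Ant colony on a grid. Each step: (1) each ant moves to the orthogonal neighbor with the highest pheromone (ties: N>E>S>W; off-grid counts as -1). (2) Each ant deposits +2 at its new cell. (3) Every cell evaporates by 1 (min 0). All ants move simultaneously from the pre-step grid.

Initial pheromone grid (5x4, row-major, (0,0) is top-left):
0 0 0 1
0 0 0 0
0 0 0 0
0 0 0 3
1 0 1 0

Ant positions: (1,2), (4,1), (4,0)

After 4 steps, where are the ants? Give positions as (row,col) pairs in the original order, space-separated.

Step 1: ant0:(1,2)->N->(0,2) | ant1:(4,1)->E->(4,2) | ant2:(4,0)->N->(3,0)
  grid max=2 at (3,3)
Step 2: ant0:(0,2)->E->(0,3) | ant1:(4,2)->N->(3,2) | ant2:(3,0)->N->(2,0)
  grid max=1 at (0,3)
Step 3: ant0:(0,3)->S->(1,3) | ant1:(3,2)->E->(3,3) | ant2:(2,0)->N->(1,0)
  grid max=2 at (3,3)
Step 4: ant0:(1,3)->N->(0,3) | ant1:(3,3)->N->(2,3) | ant2:(1,0)->N->(0,0)
  grid max=1 at (0,0)

(0,3) (2,3) (0,0)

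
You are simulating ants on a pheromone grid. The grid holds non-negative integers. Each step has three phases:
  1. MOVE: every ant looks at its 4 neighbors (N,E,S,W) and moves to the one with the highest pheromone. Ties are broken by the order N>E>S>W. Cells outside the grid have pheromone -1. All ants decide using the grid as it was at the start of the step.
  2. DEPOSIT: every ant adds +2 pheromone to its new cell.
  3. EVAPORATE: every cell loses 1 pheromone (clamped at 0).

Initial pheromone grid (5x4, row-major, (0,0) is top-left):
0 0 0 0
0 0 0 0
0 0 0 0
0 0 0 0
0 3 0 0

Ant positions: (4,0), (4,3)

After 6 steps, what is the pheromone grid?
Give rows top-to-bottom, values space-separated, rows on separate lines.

After step 1: ants at (4,1),(3,3)
  0 0 0 0
  0 0 0 0
  0 0 0 0
  0 0 0 1
  0 4 0 0
After step 2: ants at (3,1),(2,3)
  0 0 0 0
  0 0 0 0
  0 0 0 1
  0 1 0 0
  0 3 0 0
After step 3: ants at (4,1),(1,3)
  0 0 0 0
  0 0 0 1
  0 0 0 0
  0 0 0 0
  0 4 0 0
After step 4: ants at (3,1),(0,3)
  0 0 0 1
  0 0 0 0
  0 0 0 0
  0 1 0 0
  0 3 0 0
After step 5: ants at (4,1),(1,3)
  0 0 0 0
  0 0 0 1
  0 0 0 0
  0 0 0 0
  0 4 0 0
After step 6: ants at (3,1),(0,3)
  0 0 0 1
  0 0 0 0
  0 0 0 0
  0 1 0 0
  0 3 0 0

0 0 0 1
0 0 0 0
0 0 0 0
0 1 0 0
0 3 0 0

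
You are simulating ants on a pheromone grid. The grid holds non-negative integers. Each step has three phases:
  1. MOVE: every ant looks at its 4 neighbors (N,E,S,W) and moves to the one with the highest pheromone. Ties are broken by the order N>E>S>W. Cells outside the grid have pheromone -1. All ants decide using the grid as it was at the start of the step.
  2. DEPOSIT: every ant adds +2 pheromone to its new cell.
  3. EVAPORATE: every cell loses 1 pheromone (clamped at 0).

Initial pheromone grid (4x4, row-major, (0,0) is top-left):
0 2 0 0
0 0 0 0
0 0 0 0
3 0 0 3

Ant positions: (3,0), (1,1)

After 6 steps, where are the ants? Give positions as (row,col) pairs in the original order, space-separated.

Step 1: ant0:(3,0)->N->(2,0) | ant1:(1,1)->N->(0,1)
  grid max=3 at (0,1)
Step 2: ant0:(2,0)->S->(3,0) | ant1:(0,1)->E->(0,2)
  grid max=3 at (3,0)
Step 3: ant0:(3,0)->N->(2,0) | ant1:(0,2)->W->(0,1)
  grid max=3 at (0,1)
Step 4: ant0:(2,0)->S->(3,0) | ant1:(0,1)->E->(0,2)
  grid max=3 at (3,0)
Step 5: ant0:(3,0)->N->(2,0) | ant1:(0,2)->W->(0,1)
  grid max=3 at (0,1)
Step 6: ant0:(2,0)->S->(3,0) | ant1:(0,1)->E->(0,2)
  grid max=3 at (3,0)

(3,0) (0,2)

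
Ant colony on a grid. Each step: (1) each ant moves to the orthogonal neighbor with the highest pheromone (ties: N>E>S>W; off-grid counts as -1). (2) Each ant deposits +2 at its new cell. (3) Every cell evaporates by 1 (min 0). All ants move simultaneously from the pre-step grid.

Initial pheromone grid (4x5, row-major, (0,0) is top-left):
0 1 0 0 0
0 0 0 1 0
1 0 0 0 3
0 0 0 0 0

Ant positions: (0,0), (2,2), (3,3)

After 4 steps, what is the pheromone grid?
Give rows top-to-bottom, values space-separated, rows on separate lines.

After step 1: ants at (0,1),(1,2),(2,3)
  0 2 0 0 0
  0 0 1 0 0
  0 0 0 1 2
  0 0 0 0 0
After step 2: ants at (0,2),(0,2),(2,4)
  0 1 3 0 0
  0 0 0 0 0
  0 0 0 0 3
  0 0 0 0 0
After step 3: ants at (0,1),(0,1),(1,4)
  0 4 2 0 0
  0 0 0 0 1
  0 0 0 0 2
  0 0 0 0 0
After step 4: ants at (0,2),(0,2),(2,4)
  0 3 5 0 0
  0 0 0 0 0
  0 0 0 0 3
  0 0 0 0 0

0 3 5 0 0
0 0 0 0 0
0 0 0 0 3
0 0 0 0 0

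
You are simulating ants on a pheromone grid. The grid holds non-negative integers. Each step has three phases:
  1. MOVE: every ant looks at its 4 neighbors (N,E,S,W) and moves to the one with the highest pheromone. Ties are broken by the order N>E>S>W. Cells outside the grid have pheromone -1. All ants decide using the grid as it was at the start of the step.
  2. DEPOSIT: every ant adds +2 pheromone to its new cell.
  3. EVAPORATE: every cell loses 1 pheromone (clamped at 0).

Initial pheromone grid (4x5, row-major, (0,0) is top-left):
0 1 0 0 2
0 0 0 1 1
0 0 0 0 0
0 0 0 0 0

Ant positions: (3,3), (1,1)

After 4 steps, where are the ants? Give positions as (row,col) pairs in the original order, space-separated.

Step 1: ant0:(3,3)->N->(2,3) | ant1:(1,1)->N->(0,1)
  grid max=2 at (0,1)
Step 2: ant0:(2,3)->N->(1,3) | ant1:(0,1)->E->(0,2)
  grid max=1 at (0,1)
Step 3: ant0:(1,3)->N->(0,3) | ant1:(0,2)->W->(0,1)
  grid max=2 at (0,1)
Step 4: ant0:(0,3)->E->(0,4) | ant1:(0,1)->E->(0,2)
  grid max=1 at (0,1)

(0,4) (0,2)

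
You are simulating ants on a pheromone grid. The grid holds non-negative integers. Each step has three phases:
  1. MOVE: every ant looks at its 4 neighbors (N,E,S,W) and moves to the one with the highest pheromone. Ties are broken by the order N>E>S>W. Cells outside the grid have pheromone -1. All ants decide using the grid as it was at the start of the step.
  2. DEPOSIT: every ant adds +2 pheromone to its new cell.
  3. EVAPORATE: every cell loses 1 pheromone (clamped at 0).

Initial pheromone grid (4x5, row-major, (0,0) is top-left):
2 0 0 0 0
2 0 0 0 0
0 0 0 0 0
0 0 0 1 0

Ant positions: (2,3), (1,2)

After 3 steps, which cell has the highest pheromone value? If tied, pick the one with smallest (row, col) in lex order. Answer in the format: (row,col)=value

Step 1: ant0:(2,3)->S->(3,3) | ant1:(1,2)->N->(0,2)
  grid max=2 at (3,3)
Step 2: ant0:(3,3)->N->(2,3) | ant1:(0,2)->E->(0,3)
  grid max=1 at (0,3)
Step 3: ant0:(2,3)->S->(3,3) | ant1:(0,3)->E->(0,4)
  grid max=2 at (3,3)
Final grid:
  0 0 0 0 1
  0 0 0 0 0
  0 0 0 0 0
  0 0 0 2 0
Max pheromone 2 at (3,3)

Answer: (3,3)=2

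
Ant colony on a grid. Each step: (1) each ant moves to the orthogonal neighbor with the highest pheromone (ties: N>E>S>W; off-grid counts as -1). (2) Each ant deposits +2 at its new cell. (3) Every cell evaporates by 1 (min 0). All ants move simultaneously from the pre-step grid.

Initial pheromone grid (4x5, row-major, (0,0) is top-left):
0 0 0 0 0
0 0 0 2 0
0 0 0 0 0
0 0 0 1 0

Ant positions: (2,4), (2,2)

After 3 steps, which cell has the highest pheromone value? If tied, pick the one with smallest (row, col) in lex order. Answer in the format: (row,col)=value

Answer: (0,3)=3

Derivation:
Step 1: ant0:(2,4)->N->(1,4) | ant1:(2,2)->N->(1,2)
  grid max=1 at (1,2)
Step 2: ant0:(1,4)->W->(1,3) | ant1:(1,2)->E->(1,3)
  grid max=4 at (1,3)
Step 3: ant0:(1,3)->N->(0,3) | ant1:(1,3)->N->(0,3)
  grid max=3 at (0,3)
Final grid:
  0 0 0 3 0
  0 0 0 3 0
  0 0 0 0 0
  0 0 0 0 0
Max pheromone 3 at (0,3)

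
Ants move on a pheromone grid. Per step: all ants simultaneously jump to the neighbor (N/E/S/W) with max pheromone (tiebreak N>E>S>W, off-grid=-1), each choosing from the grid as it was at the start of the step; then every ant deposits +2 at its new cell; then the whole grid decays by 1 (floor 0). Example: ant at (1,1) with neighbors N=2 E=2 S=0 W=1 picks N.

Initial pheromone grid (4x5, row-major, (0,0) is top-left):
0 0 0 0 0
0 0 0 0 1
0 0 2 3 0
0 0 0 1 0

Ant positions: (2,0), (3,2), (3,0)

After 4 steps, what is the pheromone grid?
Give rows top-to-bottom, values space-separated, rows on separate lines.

After step 1: ants at (1,0),(2,2),(2,0)
  0 0 0 0 0
  1 0 0 0 0
  1 0 3 2 0
  0 0 0 0 0
After step 2: ants at (2,0),(2,3),(1,0)
  0 0 0 0 0
  2 0 0 0 0
  2 0 2 3 0
  0 0 0 0 0
After step 3: ants at (1,0),(2,2),(2,0)
  0 0 0 0 0
  3 0 0 0 0
  3 0 3 2 0
  0 0 0 0 0
After step 4: ants at (2,0),(2,3),(1,0)
  0 0 0 0 0
  4 0 0 0 0
  4 0 2 3 0
  0 0 0 0 0

0 0 0 0 0
4 0 0 0 0
4 0 2 3 0
0 0 0 0 0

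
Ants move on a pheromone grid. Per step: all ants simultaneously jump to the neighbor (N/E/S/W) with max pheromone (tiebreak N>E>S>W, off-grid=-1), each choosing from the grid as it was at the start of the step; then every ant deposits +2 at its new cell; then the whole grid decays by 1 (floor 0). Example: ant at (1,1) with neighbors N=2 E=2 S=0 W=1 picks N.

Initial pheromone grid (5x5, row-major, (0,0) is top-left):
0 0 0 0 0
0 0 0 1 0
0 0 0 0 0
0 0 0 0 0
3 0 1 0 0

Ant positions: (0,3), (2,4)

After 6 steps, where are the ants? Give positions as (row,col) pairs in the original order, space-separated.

Step 1: ant0:(0,3)->S->(1,3) | ant1:(2,4)->N->(1,4)
  grid max=2 at (1,3)
Step 2: ant0:(1,3)->E->(1,4) | ant1:(1,4)->W->(1,3)
  grid max=3 at (1,3)
Step 3: ant0:(1,4)->W->(1,3) | ant1:(1,3)->E->(1,4)
  grid max=4 at (1,3)
Step 4: ant0:(1,3)->E->(1,4) | ant1:(1,4)->W->(1,3)
  grid max=5 at (1,3)
Step 5: ant0:(1,4)->W->(1,3) | ant1:(1,3)->E->(1,4)
  grid max=6 at (1,3)
Step 6: ant0:(1,3)->E->(1,4) | ant1:(1,4)->W->(1,3)
  grid max=7 at (1,3)

(1,4) (1,3)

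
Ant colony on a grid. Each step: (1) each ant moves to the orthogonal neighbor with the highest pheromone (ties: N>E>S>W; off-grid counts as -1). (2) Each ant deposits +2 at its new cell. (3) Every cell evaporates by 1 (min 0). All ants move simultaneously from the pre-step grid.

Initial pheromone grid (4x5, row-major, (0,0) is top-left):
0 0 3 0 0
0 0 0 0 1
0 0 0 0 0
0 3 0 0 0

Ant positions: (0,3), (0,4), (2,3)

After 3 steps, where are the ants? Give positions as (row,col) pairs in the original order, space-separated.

Step 1: ant0:(0,3)->W->(0,2) | ant1:(0,4)->S->(1,4) | ant2:(2,3)->N->(1,3)
  grid max=4 at (0,2)
Step 2: ant0:(0,2)->E->(0,3) | ant1:(1,4)->W->(1,3) | ant2:(1,3)->E->(1,4)
  grid max=3 at (0,2)
Step 3: ant0:(0,3)->W->(0,2) | ant1:(1,3)->E->(1,4) | ant2:(1,4)->W->(1,3)
  grid max=4 at (0,2)

(0,2) (1,4) (1,3)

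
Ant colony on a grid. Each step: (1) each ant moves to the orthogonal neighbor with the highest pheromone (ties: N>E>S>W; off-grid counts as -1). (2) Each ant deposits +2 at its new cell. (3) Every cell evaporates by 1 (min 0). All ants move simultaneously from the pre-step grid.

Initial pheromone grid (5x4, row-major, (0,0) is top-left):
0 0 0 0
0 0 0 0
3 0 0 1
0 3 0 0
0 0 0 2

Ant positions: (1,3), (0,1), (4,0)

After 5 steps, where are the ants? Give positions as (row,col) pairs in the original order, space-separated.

Step 1: ant0:(1,3)->S->(2,3) | ant1:(0,1)->E->(0,2) | ant2:(4,0)->N->(3,0)
  grid max=2 at (2,0)
Step 2: ant0:(2,3)->N->(1,3) | ant1:(0,2)->E->(0,3) | ant2:(3,0)->N->(2,0)
  grid max=3 at (2,0)
Step 3: ant0:(1,3)->N->(0,3) | ant1:(0,3)->S->(1,3) | ant2:(2,0)->N->(1,0)
  grid max=2 at (0,3)
Step 4: ant0:(0,3)->S->(1,3) | ant1:(1,3)->N->(0,3) | ant2:(1,0)->S->(2,0)
  grid max=3 at (0,3)
Step 5: ant0:(1,3)->N->(0,3) | ant1:(0,3)->S->(1,3) | ant2:(2,0)->N->(1,0)
  grid max=4 at (0,3)

(0,3) (1,3) (1,0)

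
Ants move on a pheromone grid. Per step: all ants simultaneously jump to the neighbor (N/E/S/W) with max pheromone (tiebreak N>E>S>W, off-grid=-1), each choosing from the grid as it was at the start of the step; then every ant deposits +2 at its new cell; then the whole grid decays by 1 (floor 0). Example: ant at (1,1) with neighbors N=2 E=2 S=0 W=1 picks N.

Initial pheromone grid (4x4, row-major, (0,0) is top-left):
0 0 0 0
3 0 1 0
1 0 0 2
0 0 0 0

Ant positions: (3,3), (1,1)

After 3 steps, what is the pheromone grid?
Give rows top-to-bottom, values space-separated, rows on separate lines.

After step 1: ants at (2,3),(1,0)
  0 0 0 0
  4 0 0 0
  0 0 0 3
  0 0 0 0
After step 2: ants at (1,3),(0,0)
  1 0 0 0
  3 0 0 1
  0 0 0 2
  0 0 0 0
After step 3: ants at (2,3),(1,0)
  0 0 0 0
  4 0 0 0
  0 0 0 3
  0 0 0 0

0 0 0 0
4 0 0 0
0 0 0 3
0 0 0 0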